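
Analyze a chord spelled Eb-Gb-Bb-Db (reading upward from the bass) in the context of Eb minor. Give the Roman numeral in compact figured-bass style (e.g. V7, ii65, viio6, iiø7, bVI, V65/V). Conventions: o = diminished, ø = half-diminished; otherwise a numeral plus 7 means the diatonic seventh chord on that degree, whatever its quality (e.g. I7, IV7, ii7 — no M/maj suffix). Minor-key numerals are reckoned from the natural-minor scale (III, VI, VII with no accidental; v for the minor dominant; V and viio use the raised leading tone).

The pitches Eb-Gb-Bb-Db form a minor seventh chord rooted on Eb.
Eb is scale degree 1 in Eb minor, and a minor seventh chord on that degree is written i7.

i7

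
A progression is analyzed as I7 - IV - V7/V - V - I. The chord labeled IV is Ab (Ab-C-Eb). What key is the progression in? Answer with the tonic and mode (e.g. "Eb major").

Eb major

IV is given as Ab-C-Eb — a major triad with root Ab.
IV on Ab implies Ab is the subdominant; that puts the tonic at Eb, and the uppercase numeral fits major mode.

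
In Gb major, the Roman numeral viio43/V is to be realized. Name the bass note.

Gb

The applied chord viio43/V is rooted on C: C-Eb-Gb-Bbb.
The figure 43 means second inversion — the fifth is in the bass.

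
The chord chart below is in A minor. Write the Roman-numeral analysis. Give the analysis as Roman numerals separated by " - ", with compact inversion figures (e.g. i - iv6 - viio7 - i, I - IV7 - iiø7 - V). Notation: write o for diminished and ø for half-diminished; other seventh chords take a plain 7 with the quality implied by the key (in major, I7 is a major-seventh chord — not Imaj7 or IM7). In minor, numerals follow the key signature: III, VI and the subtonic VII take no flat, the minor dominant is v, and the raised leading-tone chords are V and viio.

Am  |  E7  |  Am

i - V7 - i

Am: minor triad on A = scale degree 1 → i.
E7: dominant seventh chord on E = scale degree 5 → V7.
Am: root A is the tonic; minor triad there is i.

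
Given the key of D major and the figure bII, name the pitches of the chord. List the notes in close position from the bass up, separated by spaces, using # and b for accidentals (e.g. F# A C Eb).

Eb G Bb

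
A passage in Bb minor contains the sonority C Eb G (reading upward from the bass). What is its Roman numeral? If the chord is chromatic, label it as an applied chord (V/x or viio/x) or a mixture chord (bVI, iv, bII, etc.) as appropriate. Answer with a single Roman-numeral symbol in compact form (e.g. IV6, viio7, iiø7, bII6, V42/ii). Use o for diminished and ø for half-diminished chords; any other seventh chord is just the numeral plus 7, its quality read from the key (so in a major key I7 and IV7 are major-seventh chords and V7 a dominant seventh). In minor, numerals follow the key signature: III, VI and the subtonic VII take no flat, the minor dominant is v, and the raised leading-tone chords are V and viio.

ii

Stacked in thirds the chord is C-Eb-G: a minor triad on C.
C is the second degree of Bb minor. This is the minor supertonic, borrowed from the parallel major (the Dorian ii).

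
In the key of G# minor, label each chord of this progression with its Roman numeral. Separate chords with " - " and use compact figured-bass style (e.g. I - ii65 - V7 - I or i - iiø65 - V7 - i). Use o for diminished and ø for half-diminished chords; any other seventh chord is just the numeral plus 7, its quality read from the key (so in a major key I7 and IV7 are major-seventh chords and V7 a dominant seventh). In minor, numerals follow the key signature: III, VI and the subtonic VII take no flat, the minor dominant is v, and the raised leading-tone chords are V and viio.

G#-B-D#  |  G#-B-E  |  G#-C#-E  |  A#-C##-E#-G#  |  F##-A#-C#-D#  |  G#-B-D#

i - VI6 - iv64 - V7/V - V65 - i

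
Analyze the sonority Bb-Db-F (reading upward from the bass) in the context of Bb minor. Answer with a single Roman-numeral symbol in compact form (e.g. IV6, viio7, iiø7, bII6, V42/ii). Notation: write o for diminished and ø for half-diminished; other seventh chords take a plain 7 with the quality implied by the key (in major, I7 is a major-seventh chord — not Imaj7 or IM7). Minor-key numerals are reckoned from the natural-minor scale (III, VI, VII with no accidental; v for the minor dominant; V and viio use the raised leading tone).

Stacked in thirds the chord is Bb-Db-F: a minor triad on Bb.
Bb is scale degree 1 in Bb minor, and a minor triad on that degree is written i.

i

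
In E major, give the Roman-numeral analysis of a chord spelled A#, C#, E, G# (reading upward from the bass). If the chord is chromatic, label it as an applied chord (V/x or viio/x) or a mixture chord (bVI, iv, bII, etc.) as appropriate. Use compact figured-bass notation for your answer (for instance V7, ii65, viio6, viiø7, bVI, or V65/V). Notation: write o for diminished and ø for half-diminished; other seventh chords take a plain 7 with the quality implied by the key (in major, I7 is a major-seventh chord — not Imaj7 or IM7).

The pitches A#-C#-E-G# form a half-diminished seventh chord rooted on A#.
A# sits a half step below B (V in E major); a diminished chord there is the applied leading-tone chord of V.

viiø7/V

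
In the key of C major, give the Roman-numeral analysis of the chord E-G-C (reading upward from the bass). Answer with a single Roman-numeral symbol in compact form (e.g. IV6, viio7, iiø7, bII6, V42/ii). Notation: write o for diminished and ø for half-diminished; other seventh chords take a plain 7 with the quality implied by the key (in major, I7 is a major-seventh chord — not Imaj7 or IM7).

I6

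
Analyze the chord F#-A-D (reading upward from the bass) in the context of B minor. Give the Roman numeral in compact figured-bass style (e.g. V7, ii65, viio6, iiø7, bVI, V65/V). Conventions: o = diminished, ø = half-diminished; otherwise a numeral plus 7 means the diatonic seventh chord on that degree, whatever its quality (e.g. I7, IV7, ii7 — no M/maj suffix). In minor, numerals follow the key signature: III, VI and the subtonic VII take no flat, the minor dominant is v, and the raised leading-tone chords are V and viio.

The pitches D-F#-A form a major triad rooted on D.
In B minor, D is the mediant; the diatonic major triad there is III.
With F# in the bass the chord is in first inversion, so the figured bass is 6.

III6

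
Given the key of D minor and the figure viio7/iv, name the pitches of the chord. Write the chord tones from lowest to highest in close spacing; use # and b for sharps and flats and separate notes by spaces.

viio7/iv is a secondary leading-tone chord. The target iv is G in D minor; the applied chord is rooted a semitone below, on F#.
Building a fully diminished seventh chord on F# gives F#-A-C-Eb.

F# A C Eb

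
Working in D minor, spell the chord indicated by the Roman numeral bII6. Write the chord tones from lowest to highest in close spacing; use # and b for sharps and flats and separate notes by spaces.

G Bb Eb

Scale degree 2 in D minor is E; lowering it a half step gives Eb. bII6 is the Neapolitan sixth — a major triad on the lowered second degree, here in its customary first inversion.
So the chord is Eb-G-Bb.
The figured bass 6 indicates first inversion, placing the third (G) in the bass: G-Bb-Eb.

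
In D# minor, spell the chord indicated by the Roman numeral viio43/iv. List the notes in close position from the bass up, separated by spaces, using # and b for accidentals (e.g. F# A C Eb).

C# E F## A#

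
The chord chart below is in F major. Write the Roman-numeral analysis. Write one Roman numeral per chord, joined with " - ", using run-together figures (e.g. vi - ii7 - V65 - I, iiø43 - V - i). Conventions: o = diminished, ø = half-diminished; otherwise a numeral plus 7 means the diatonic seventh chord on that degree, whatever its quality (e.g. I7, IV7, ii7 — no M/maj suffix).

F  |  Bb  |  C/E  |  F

I - IV - V6 - I

F: root F is the tonic; major triad there is I.
Bb: major triad on Bb = scale degree 4 → IV.
C/E: root C is the dominant; major triad there is V6.
F has root F, degree 1 in F major, so I.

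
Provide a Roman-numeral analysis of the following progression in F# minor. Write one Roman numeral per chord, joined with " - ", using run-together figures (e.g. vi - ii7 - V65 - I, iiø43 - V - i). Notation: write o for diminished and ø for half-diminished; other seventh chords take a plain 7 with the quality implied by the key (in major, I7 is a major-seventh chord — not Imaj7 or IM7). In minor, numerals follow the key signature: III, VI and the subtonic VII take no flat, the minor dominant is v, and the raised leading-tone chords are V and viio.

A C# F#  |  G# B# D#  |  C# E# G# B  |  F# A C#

i6 - V/V - V7 - i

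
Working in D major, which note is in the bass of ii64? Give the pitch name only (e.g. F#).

ii in D major has root E; the chord is E-G-B.
The figure 64 means second inversion — the fifth is in the bass.

B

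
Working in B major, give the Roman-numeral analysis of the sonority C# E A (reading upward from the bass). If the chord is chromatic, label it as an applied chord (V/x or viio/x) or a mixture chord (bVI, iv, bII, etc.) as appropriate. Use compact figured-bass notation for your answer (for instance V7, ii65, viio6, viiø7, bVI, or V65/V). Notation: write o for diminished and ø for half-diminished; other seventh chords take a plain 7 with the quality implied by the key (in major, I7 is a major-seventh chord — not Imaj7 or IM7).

bVII6

Stacked in thirds the chord is A-C#-E: a major triad on A.
A is the lowered seventh degree of B major (diatonic 7 would be A#). This is a major triad on the lowered seventh degree (the subtonic), borrowed from the parallel minor.
With C# in the bass the chord is in first inversion, so the figured bass is 6.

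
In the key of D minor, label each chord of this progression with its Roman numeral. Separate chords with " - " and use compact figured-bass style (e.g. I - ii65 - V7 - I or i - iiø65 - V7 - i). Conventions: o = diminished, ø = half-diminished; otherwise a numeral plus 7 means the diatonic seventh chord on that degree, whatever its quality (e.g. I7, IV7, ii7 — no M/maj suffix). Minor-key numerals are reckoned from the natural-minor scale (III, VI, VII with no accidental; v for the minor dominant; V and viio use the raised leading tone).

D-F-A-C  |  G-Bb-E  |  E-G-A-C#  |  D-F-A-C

D-F-A-C: root D is the tonic; minor seventh chord there is i7.
G-Bb-E has root E, degree 2 in D minor, so iio6.
E-G-A-C# has root A, degree 5 in D minor, so V43.
D-F-A-C: minor seventh chord on D = scale degree 1 → i7.

i7 - iio6 - V43 - i7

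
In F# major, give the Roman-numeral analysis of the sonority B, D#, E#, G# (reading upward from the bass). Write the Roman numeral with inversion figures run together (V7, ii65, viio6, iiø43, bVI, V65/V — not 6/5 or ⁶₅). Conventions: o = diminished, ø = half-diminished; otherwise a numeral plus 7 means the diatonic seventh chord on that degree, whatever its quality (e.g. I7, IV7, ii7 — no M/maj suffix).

Stacked in thirds the chord is E#-G#-B-D#: a half-diminished seventh chord on E#.
E# is scale degree 7 in F# major, and a half-diminished seventh chord on that degree is written viiø7.
With B in the bass the chord is in second inversion, so the figured bass is 43.

viiø43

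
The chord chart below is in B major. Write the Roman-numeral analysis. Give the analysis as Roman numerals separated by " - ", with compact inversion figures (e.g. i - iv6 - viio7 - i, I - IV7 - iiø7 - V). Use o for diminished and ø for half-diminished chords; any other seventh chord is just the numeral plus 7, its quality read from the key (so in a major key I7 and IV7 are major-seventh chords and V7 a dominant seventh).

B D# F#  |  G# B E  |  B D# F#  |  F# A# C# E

B-D#-F# has root B, degree 1 in B major, so I.
G#-B-E: major triad on E = scale degree 4 → IV6.
B-D#-F#: root B is the tonic; major triad there is I.
F#-A#-C#-E: root F# is the dominant; dominant seventh chord there is V7.

I - IV6 - I - V7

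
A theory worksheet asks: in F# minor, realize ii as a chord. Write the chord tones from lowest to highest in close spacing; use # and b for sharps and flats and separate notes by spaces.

G# B D#

Scale degree 2 in F# minor is G#; here the chord built on it is altered to a minor triad. ii is the minor supertonic, borrowed from the parallel major (the Dorian ii).
So the chord is G#-B-D#, a minor triad.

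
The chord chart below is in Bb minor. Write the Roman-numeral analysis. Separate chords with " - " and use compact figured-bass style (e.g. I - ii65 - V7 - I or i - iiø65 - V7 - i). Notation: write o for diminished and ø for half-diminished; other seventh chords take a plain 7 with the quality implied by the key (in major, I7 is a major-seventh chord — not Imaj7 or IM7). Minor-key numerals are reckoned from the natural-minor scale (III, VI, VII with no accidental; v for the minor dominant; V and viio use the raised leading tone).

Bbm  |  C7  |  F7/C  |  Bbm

Bbm: minor triad on Bb = scale degree 1 → i.
C7 is the secondary dominant of V (dominant seventh chord on C): V7/V.
F7/C has root F, degree 5 in Bb minor, so V43.
Bbm: root Bb is the tonic; minor triad there is i.

i - V7/V - V43 - i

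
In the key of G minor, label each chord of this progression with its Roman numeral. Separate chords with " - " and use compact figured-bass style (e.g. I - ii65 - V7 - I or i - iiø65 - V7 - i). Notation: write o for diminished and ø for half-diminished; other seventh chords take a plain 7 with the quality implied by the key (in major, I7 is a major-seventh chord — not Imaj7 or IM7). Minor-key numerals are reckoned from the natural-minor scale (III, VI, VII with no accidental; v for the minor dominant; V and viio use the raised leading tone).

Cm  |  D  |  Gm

iv - V - i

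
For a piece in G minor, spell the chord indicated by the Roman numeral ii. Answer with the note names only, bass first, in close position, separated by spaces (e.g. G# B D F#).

A C E

Scale degree 2 in G minor is A; here the chord built on it is altered to a minor triad. ii is the minor supertonic, borrowed from the parallel major (the Dorian ii).
So the chord is A-C-E, a minor triad.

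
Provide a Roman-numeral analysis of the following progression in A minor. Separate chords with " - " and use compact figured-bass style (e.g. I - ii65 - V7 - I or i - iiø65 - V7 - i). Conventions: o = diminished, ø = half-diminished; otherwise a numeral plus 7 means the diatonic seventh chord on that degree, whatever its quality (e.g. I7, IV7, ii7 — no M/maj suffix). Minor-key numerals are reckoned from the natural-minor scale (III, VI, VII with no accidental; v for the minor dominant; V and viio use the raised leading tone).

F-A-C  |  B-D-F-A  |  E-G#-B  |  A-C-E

VI - iiø7 - V - i

F-A-C: root F is the submediant; major triad there is VI.
B-D-F-A: half-diminished seventh chord on B = scale degree 2 → iiø7.
E-G#-B has root E, degree 5 in A minor, so V.
A-C-E: minor triad on A = scale degree 1 → i.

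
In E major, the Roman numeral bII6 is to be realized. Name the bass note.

A

bII in E major has root F; the chord is F-A-C.
The figure 6 means first inversion — the third is in the bass.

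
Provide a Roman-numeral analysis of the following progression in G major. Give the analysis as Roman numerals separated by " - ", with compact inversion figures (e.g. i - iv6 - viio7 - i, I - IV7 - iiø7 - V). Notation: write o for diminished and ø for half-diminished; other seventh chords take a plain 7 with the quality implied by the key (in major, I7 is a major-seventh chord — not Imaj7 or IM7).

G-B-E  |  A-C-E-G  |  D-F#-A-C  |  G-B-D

G-B-E has root E, degree 6 in G major, so vi6.
A-C-E-G: root A is the supertonic; minor seventh chord there is ii7.
D-F#-A-C has root D, degree 5 in G major, so V7.
G-B-D: major triad on G = scale degree 1 → I.

vi6 - ii7 - V7 - I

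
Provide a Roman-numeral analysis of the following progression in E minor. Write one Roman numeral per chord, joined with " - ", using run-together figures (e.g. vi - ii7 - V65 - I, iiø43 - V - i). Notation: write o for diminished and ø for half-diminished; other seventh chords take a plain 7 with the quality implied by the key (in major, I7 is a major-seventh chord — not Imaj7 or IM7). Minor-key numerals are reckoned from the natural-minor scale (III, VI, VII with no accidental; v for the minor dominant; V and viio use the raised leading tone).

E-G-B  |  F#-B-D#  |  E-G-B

i - V64 - i

E-G-B has root E, degree 1 in E minor, so i.
F#-B-D# has root B, degree 5 in E minor, so V64.
E-G-B has root E, degree 1 in E minor, so i.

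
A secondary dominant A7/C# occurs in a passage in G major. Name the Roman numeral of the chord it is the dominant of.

V

The chord is a dominant seventh chord on A.
A dominant resolves down a perfect fifth: A → D. In G major, D is scale degree 5, i.e. V.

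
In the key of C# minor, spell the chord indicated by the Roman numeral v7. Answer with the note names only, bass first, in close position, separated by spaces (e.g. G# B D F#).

In C# minor, scale degree 5 is G#, and the diatonic chord built there is a minor seventh chord.
Stacking thirds from G# gives G#-B-D#-F#.

G# B D# F#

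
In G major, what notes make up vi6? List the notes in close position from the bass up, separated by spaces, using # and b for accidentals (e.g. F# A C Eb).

G B E

The numeral's case and figure indicate a minor triad. In G major its root, the submediant, is E.
That chord is spelled E-G-B.
With the 6 figure the chord is in first inversion; from the bass G upward in close position it reads G-B-E.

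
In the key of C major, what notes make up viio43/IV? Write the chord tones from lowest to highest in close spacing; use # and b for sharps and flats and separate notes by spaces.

Bb Db E G

viio43/IV is a secondary leading-tone chord. The target IV is F in C major; the applied chord is rooted a semitone below, on E.
Building a fully diminished seventh chord on E gives E-G-Bb-Db.
The figured bass 43 indicates second inversion, placing the fifth (Bb) in the bass: Bb-Db-E-G.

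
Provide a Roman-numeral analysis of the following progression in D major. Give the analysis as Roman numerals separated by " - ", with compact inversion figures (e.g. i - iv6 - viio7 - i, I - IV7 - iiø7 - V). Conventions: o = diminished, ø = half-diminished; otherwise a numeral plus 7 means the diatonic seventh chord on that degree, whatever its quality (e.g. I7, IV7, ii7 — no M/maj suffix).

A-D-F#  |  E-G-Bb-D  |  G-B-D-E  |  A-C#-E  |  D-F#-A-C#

A-D-F#: major triad on D = scale degree 1 → I64.
E-G-Bb-D: E with this quality isn't in the key; it's iiø7, borrowed from the parallel minor.
G-B-D-E has root E, degree 2 in D major, so ii65.
A-C#-E has root A, degree 5 in D major, so V.
D-F#-A-C#: root D is the tonic; major seventh chord there is I7.

I64 - iiø7 - ii65 - V - I7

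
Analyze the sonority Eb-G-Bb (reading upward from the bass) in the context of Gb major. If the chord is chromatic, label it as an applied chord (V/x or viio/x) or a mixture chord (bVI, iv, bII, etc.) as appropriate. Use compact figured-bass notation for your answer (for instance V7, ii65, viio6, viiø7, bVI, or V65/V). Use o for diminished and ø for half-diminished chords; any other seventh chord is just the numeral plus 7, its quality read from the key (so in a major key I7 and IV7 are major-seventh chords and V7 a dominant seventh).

V/ii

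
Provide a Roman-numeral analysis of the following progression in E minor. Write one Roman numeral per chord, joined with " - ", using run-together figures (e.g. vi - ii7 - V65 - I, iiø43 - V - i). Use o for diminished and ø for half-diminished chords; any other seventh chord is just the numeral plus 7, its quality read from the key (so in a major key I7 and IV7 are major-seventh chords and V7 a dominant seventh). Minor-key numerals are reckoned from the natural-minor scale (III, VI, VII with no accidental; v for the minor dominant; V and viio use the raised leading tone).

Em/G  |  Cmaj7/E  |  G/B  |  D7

i6 - VI65 - III6 - VII7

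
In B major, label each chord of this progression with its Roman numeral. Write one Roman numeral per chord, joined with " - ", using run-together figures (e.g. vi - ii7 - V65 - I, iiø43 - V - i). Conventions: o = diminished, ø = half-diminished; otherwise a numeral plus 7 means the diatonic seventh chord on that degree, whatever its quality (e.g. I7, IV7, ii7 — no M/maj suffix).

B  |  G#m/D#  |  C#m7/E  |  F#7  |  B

B: root B is the tonic; major triad there is I.
G#m/D# has root G#, degree 6 in B major, so vi64.
C#m7/E: root C# is the supertonic; minor seventh chord there is ii65.
F#7 has root F#, degree 5 in B major, so V7.
B: root B is the tonic; major triad there is I.

I - vi64 - ii65 - V7 - I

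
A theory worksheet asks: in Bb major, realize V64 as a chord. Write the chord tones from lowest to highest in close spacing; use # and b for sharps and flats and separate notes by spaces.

The numeral's case and figure indicate a major triad. In Bb major its root, the dominant, is F.
Stacking thirds from F gives F-A-C.
With the 64 figure the chord is in second inversion; from the bass C upward in close position it reads C-F-A.

C F A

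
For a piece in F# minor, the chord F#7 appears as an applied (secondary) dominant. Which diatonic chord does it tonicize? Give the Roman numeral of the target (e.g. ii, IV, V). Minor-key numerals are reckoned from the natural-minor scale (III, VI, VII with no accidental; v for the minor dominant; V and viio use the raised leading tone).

iv

The chord is a dominant seventh chord on F#.
A dominant resolves down a perfect fifth: F# → B. In F# minor, B is scale degree 4, i.e. iv.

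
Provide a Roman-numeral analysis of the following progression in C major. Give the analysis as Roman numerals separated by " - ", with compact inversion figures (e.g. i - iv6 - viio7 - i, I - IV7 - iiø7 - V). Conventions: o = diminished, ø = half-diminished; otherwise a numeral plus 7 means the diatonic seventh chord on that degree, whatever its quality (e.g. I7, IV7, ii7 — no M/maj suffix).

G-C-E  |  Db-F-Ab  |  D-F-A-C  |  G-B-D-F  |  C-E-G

G-C-E has root C, degree 1 in C major, so I64.
Db-F-Ab is non-diatonic — a major triad on the lowered supertonic (Db): the Neapolitan chord, bII.
D-F-A-C has root D, degree 2 in C major, so ii7.
G-B-D-F: root G is the dominant; dominant seventh chord there is V7.
C-E-G: major triad on C = scale degree 1 → I.

I64 - bII - ii7 - V7 - I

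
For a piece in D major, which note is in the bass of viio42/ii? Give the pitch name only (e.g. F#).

C

The applied chord viio42/ii is rooted on D#: D#-F#-A-C.
The figure 42 means third inversion — the seventh is in the bass.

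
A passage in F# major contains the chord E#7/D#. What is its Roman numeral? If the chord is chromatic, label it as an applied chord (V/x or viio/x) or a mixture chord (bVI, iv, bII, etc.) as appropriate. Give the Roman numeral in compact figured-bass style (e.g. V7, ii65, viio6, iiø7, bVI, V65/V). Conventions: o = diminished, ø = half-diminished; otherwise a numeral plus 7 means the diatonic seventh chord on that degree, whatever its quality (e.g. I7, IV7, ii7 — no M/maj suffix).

The pitches E#-G##-B#-D# form a dominant seventh chord rooted on E#.
E# is not a diatonic chord root with this quality in F# major, but it lies a perfect fifth above A# (iii), so the chord functions as an applied dominant of iii.
With D# in the bass the chord is in third inversion, so the figured bass is 42.

V42/iii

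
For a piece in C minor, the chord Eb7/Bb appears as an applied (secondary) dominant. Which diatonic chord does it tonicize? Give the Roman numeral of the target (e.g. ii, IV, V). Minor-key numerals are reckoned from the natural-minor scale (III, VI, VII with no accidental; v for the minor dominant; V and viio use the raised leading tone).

VI

The chord is a dominant seventh chord on Eb.
A dominant resolves down a perfect fifth: Eb → Ab. In C minor, Ab is scale degree 6, i.e. VI.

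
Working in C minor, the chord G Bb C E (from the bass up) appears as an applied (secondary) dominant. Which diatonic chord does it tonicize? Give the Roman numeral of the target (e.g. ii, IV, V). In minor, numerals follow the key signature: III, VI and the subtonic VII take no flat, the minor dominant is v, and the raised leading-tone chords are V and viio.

The chord is a dominant seventh chord on C.
A dominant resolves down a perfect fifth: C → F. In C minor, F is scale degree 4, i.e. iv.

iv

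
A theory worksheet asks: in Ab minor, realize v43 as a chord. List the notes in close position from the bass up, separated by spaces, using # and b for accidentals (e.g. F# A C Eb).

Bb Db Eb Gb

In Ab minor, the dominant is Eb, and the diatonic chord built there is a minor seventh chord.
That chord is spelled Eb-Gb-Bb-Db.
The figured bass 43 indicates second inversion, placing the fifth (Bb) in the bass: Bb-Db-Eb-Gb.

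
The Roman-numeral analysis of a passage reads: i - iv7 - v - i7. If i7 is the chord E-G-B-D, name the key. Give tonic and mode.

E minor

The chord Em7 is a minor seventh chord rooted on E; its label is i7.
If E is scale degree 1 and the mode makes that degree carry a minor seventh chord, the tonic is E and the mode is minor.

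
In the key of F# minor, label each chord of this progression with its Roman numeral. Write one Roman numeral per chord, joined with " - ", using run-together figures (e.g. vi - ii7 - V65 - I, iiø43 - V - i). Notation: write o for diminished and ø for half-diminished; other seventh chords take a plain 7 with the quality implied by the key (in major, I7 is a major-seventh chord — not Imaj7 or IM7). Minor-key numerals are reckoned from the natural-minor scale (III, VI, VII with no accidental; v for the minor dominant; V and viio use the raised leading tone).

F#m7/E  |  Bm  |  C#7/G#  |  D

F#m7/E: minor seventh chord on F# = scale degree 1 → i42.
Bm has root B, degree 4 in F# minor, so iv.
C#7/G#: root C# is the dominant; dominant seventh chord there is V43.
D: major triad on D = scale degree 6 → VI.

i42 - iv - V43 - VI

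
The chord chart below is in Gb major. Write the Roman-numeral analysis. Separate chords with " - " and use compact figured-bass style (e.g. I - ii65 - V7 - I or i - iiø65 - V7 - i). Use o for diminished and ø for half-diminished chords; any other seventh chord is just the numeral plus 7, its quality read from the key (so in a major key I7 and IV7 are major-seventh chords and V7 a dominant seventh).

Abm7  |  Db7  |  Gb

ii7 - V7 - I

Abm7: minor seventh chord on Ab = scale degree 2 → ii7.
Db7 has root Db, degree 5 in Gb major, so V7.
Gb: root Gb is the tonic; major triad there is I.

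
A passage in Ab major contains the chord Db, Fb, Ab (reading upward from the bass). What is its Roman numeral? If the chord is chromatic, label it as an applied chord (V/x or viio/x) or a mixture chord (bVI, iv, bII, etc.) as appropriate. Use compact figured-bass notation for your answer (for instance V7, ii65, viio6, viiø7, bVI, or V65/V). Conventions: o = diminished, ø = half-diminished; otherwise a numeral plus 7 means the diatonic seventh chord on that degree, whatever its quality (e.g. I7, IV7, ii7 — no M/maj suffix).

iv

The pitches Db-Fb-Ab form a minor triad rooted on Db.
Db is the fourth degree of Ab major. This is the minor subdominant, borrowed from the parallel minor.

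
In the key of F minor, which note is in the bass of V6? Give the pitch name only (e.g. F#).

E

V in F minor has root C; the chord is C-E-G.
The figure 6 means first inversion — the third is in the bass.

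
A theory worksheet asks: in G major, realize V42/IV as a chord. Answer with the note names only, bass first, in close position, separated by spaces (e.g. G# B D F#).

F G B D

V42/IV is a secondary dominant — the dominant seventh of IV. IV in G major is C, so the applied chord's root is G, a perfect fifth above.
Building a dominant seventh chord on G gives G-B-D-F.
With the 42 figure the chord is in third inversion; from the bass F upward in close position it reads F-G-B-D.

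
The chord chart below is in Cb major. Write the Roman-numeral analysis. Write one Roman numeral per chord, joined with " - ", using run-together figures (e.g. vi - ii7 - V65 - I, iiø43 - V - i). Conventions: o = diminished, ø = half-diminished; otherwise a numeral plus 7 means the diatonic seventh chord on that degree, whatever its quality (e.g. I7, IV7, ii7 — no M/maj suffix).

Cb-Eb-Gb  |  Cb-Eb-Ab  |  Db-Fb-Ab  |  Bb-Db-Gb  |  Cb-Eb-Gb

Cb-Eb-Gb: root Cb is the tonic; major triad there is I.
Cb-Eb-Ab has root Ab, degree 6 in Cb major, so vi6.
Db-Fb-Ab has root Db, degree 2 in Cb major, so ii.
Bb-Db-Gb: major triad on Gb = scale degree 5 → V6.
Cb-Eb-Gb: root Cb is the tonic; major triad there is I.

I - vi6 - ii - V6 - I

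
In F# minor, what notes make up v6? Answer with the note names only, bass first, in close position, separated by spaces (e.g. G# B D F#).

The numeral's case and figure indicate a minor triad. In F# minor its root, the fifth degree, is C#.
That chord is spelled C#-E-G#.
The figured bass 6 indicates first inversion, placing the third (E) in the bass: E-G#-C#.

E G# C#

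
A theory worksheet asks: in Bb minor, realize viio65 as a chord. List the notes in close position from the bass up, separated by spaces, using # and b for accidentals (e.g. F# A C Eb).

C Eb Gb A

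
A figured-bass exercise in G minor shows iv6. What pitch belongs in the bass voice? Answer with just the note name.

iv in G minor has root C; the chord is C-Eb-G.
The figure 6 means first inversion — the third is in the bass.

Eb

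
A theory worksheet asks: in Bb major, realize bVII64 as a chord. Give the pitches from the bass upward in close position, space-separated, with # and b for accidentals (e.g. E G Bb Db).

Eb Ab C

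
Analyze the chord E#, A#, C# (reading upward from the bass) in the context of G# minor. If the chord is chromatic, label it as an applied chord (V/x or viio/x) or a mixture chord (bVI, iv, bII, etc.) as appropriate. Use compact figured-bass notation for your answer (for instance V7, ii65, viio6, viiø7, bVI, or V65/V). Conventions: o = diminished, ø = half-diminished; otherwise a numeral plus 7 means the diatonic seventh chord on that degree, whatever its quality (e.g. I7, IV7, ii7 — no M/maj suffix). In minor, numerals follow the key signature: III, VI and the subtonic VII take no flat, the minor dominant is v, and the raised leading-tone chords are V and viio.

Stacked in thirds the chord is A#-C#-E#: a minor triad on A#.
A# is the second degree of G# minor. This is the minor supertonic, borrowed from the parallel major (the Dorian ii).
With E# in the bass the chord is in second inversion, so the figured bass is 64.

ii64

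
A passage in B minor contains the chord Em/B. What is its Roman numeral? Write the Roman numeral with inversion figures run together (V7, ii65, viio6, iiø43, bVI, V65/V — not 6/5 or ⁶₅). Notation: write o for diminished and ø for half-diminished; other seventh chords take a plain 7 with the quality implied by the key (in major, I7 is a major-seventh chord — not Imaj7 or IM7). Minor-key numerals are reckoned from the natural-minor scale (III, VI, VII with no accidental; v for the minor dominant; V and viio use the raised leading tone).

Stacked in thirds the chord is E-G-B: a minor triad on E.
In B minor, E is the subdominant; the diatonic minor triad there is iv.
With B in the bass the chord is in second inversion, so the figured bass is 64.

iv64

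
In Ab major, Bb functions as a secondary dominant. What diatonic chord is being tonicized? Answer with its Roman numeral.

V

The chord is a major triad on Bb.
A dominant resolves down a perfect fifth: Bb → Eb. In Ab major, Eb is scale degree 5, i.e. V.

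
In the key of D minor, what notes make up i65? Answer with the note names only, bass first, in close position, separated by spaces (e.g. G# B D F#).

F A C D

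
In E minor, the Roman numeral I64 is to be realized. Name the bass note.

B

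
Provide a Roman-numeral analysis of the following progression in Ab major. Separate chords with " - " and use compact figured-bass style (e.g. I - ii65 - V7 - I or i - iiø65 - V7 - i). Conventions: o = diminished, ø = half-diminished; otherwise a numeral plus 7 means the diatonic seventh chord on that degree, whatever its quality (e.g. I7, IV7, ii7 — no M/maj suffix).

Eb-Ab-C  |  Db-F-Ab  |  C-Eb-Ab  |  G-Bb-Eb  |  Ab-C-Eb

Eb-Ab-C has root Ab, degree 1 in Ab major, so I64.
Db-F-Ab: root Db is the subdominant; major triad there is IV.
C-Eb-Ab: root Ab is the tonic; major triad there is I6.
G-Bb-Eb: root Eb is the dominant; major triad there is V6.
Ab-C-Eb: major triad on Ab = scale degree 1 → I.

I64 - IV - I6 - V6 - I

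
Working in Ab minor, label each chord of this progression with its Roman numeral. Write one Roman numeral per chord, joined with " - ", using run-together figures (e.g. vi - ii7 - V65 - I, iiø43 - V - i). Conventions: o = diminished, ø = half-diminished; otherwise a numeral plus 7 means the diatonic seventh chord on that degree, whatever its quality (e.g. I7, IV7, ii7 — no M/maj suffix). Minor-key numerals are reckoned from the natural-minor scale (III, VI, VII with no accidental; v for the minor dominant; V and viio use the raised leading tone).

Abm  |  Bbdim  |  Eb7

Abm: root Ab is the tonic; minor triad there is i.
Bbdim: diminished triad on Bb = scale degree 2 → iio.
Eb7: root Eb is the dominant; dominant seventh chord there is V7.

i - iio - V7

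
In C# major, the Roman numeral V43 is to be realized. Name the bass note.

V in C# major has root G#; the chord is G#-B#-D#-F#.
The figure 43 means second inversion — the fifth is in the bass.

D#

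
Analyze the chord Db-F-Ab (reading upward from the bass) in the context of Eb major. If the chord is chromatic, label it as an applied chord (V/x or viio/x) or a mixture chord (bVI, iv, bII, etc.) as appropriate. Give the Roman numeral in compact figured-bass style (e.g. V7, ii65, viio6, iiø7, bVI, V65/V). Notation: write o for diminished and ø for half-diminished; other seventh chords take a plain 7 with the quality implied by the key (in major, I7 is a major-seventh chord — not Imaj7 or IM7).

The pitches Db-F-Ab form a major triad rooted on Db.
Db is the lowered seventh degree of Eb major (diatonic 7 would be D). This is a major triad on the lowered seventh degree (the subtonic), borrowed from the parallel minor.

bVII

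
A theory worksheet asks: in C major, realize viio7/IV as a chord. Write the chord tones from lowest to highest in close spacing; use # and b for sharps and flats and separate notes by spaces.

viio7/IV is a secondary leading-tone chord. The target IV is F in C major; the applied chord is rooted a semitone below, on E.
Building a fully diminished seventh chord on E gives E-G-Bb-Db.

E G Bb Db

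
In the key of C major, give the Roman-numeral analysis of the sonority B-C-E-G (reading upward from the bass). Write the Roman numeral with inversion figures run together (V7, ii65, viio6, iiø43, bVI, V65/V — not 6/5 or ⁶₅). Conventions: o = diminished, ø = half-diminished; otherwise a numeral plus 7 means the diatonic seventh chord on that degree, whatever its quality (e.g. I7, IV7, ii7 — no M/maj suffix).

The pitches C-E-G-B form a major seventh chord rooted on C.
C is scale degree 1 in C major, and a major seventh chord on that degree is written I7.
With B in the bass the chord is in third inversion, so the figured bass is 42.

I42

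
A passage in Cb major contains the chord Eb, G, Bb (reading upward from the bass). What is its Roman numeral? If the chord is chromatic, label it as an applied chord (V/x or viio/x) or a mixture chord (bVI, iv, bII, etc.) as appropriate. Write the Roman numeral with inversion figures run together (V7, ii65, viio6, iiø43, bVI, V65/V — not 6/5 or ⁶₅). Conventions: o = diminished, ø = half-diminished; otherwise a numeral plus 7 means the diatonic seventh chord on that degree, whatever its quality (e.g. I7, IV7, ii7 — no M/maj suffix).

V/vi

The pitches Eb-G-Bb form a major triad rooted on Eb.
Eb is not a diatonic chord root with this quality in Cb major, but it lies a perfect fifth above Ab (vi), so the chord functions as an applied dominant of vi.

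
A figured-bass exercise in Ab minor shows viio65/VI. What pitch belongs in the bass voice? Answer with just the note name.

The applied chord viio65/VI is rooted on Eb: Eb-Gb-Bbb-Dbb.
The figure 65 means first inversion — the third is in the bass.

Gb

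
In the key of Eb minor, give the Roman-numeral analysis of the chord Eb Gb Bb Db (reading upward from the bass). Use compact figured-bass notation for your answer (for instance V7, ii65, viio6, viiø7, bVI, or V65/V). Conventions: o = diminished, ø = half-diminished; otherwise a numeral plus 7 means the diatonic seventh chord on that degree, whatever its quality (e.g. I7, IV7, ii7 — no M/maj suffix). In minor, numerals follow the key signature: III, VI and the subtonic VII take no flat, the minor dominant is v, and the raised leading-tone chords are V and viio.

i7

The pitches Eb-Gb-Bb-Db form a minor seventh chord rooted on Eb.
In Eb minor, Eb is the tonic; the diatonic minor seventh chord there is i7.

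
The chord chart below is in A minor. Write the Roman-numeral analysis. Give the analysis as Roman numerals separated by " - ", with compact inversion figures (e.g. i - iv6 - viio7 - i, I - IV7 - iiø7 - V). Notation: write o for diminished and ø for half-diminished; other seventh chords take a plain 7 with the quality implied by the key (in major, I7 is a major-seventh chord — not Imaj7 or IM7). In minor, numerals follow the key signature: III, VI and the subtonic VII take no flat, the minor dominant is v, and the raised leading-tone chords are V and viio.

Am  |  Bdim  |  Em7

Am has root A, degree 1 in A minor, so i.
Bdim has root B, degree 2 in A minor, so iio.
Em7 has root E, degree 5 in A minor, so v7.

i - iio - v7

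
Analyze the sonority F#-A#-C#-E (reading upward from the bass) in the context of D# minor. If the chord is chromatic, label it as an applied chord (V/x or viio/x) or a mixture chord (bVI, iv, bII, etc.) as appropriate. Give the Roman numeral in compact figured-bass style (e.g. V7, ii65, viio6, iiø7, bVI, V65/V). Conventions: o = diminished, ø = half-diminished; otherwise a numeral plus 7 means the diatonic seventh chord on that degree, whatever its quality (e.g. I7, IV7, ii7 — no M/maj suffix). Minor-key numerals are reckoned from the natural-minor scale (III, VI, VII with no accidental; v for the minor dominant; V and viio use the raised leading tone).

V7/VI

The pitches F#-A#-C#-E form a dominant seventh chord rooted on F#.
F# is not a diatonic chord root with this quality in D# minor, but it lies a perfect fifth above B (VI), so the chord functions as an applied dominant of VI.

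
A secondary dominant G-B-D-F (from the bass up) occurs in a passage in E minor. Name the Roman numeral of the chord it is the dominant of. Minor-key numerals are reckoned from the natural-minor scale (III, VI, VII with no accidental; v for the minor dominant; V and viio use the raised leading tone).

The chord is a dominant seventh chord on G.
A dominant resolves down a perfect fifth: G → C. In E minor, C is scale degree 6, i.e. VI.

VI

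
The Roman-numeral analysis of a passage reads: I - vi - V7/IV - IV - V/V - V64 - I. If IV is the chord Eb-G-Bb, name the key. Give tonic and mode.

Bb major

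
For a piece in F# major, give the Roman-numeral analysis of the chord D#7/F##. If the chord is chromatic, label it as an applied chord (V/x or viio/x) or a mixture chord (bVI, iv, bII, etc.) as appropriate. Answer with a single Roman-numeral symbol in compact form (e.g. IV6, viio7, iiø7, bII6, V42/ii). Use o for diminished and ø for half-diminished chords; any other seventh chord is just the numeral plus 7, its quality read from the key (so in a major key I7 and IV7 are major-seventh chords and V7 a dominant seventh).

V65/ii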